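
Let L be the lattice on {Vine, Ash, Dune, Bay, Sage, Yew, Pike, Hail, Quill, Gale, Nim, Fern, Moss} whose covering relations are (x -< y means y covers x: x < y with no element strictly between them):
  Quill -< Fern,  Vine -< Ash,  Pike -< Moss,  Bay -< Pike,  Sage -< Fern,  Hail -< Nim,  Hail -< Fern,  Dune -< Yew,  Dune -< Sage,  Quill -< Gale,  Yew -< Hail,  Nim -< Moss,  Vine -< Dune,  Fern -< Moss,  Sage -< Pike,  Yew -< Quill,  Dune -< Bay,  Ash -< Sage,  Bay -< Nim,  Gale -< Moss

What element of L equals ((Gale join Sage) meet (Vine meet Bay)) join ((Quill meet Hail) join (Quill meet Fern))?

Gale ∨ Sage = Moss
Vine ∧ Bay = Vine
Moss ∧ Vine = Vine
Quill ∧ Hail = Yew
Quill ∧ Fern = Quill
Yew ∨ Quill = Quill
Vine ∨ Quill = Quill

Quill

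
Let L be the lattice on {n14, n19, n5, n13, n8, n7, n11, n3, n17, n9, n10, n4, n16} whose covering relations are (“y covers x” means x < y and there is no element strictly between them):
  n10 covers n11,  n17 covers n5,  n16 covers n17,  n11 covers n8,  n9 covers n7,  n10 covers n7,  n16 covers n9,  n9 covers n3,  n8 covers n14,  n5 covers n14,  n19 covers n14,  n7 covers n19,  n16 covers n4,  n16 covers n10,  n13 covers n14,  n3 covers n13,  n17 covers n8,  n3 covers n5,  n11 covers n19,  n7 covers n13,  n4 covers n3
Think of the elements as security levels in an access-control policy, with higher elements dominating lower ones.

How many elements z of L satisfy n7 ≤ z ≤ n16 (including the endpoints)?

4

The interval [n7, n16] = {n10, n16, n7, n9}, which has 4 elements.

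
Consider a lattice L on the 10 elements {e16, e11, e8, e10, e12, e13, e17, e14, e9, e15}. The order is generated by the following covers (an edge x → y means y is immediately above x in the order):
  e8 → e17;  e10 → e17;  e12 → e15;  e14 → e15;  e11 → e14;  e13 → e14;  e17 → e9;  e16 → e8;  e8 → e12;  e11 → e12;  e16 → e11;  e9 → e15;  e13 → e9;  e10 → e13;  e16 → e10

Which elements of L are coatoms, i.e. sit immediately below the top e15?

e12, e14, e9

The coatoms are exactly the elements covered by e15: e12, e14, e9.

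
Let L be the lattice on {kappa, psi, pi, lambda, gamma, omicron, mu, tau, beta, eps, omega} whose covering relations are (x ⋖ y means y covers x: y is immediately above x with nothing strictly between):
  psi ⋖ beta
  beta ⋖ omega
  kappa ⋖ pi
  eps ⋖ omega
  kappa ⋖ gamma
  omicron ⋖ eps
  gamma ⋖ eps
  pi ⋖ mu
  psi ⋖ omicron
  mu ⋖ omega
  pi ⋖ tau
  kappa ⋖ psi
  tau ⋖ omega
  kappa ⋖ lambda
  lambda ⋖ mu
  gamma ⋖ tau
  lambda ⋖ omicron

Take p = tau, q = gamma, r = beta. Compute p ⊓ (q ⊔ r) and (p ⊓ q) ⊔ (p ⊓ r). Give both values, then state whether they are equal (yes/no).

tau; gamma; no

q ⊔ r = omega, so p ⊓ (q ⊔ r) = tau ⊓ omega = tau.
p ⊓ q = gamma and p ⊓ r = kappa, so (p ⊓ q) ⊔ (p ⊓ r) = gamma ⊔ kappa = gamma.
Equal: no.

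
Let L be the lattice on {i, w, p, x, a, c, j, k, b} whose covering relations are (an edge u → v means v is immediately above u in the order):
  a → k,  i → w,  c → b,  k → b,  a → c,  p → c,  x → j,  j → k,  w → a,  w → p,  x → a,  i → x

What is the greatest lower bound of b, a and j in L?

Common lower bounds of {b, a, j}: i, x.
The greatest among these is x.

x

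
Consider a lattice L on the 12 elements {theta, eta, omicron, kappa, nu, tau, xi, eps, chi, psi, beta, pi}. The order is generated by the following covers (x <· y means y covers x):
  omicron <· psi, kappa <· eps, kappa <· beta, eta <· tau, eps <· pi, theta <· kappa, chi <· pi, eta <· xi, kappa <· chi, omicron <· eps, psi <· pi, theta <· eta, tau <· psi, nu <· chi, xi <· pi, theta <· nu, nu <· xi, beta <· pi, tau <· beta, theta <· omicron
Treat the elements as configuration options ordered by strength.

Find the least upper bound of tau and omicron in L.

psi

Common upper bounds of {tau, omicron}: pi, psi.
The least among these is psi.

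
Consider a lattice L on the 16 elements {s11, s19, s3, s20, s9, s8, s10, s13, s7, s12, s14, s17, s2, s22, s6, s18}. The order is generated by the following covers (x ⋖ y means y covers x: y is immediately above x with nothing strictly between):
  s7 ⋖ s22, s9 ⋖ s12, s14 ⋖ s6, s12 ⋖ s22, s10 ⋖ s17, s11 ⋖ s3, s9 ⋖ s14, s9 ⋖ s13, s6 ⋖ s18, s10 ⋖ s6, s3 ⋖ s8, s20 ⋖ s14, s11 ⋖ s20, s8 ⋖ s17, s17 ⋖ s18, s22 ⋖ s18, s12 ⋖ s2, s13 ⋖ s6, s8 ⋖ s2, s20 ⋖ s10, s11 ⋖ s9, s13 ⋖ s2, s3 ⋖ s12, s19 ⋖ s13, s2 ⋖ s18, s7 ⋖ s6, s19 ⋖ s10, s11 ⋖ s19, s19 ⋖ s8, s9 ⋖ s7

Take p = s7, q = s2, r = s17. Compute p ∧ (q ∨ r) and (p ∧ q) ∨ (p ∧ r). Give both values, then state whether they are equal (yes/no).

q ∨ r = s18, so p ∧ (q ∨ r) = s7 ∧ s18 = s7.
p ∧ q = s9 and p ∧ r = s11, so (p ∧ q) ∨ (p ∧ r) = s9 ∨ s11 = s9.
Equal: no.

s7; s9; no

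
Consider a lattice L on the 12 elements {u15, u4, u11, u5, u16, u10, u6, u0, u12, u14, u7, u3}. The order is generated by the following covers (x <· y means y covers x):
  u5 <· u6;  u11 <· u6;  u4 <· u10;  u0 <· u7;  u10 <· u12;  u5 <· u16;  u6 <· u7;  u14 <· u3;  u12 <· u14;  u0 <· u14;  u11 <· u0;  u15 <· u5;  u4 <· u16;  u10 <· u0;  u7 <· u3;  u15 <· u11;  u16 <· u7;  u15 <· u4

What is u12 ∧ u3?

u12

Common lower bounds of {u12, u3}: u10, u12, u15, u4.
The greatest among these is u12.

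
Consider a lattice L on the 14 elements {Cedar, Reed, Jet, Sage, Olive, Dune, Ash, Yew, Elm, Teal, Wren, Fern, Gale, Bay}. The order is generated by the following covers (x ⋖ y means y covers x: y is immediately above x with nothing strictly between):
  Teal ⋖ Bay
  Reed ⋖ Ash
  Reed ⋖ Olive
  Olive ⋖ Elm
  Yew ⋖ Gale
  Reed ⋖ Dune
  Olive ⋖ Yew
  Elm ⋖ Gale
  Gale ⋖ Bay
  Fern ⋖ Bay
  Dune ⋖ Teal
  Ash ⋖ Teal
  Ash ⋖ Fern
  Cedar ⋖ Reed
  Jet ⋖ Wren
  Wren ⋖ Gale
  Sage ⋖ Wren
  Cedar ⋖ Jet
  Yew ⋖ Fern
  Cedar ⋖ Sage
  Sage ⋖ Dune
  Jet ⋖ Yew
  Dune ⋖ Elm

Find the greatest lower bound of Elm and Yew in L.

Olive

Common lower bounds of {Elm, Yew}: Cedar, Olive, Reed.
The greatest among these is Olive.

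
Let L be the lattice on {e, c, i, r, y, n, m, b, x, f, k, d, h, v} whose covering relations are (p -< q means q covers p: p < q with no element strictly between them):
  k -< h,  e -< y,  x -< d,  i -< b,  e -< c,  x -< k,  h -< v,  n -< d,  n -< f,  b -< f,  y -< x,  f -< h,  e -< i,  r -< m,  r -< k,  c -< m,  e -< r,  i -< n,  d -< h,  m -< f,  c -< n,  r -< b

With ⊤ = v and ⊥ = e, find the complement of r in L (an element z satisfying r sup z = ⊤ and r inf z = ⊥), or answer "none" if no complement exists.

For every candidate z, either r ∨ z ≠ v or r ∧ z ≠ e; no complement exists.

none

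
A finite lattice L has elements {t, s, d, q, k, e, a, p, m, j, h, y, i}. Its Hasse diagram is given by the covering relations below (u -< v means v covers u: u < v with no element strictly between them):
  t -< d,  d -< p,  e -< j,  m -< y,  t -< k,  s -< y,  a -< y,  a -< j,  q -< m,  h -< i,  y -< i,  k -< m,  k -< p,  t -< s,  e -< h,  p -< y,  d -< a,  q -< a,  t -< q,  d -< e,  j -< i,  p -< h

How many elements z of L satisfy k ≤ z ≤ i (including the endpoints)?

6

The interval [k, i] = {h, i, k, m, p, y}, which has 6 elements.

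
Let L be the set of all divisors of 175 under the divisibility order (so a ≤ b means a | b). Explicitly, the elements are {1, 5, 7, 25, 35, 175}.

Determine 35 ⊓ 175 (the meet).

35

Common lower bounds of {35, 175}: 1, 35, 5, 7.
The greatest among these is 35.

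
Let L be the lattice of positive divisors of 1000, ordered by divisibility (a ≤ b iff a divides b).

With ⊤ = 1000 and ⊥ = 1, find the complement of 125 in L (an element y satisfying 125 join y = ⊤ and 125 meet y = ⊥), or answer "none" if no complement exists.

8

Need y with 125 ∨ y = 1000 and 125 ∧ y = 1.
Checking each element gives: 8.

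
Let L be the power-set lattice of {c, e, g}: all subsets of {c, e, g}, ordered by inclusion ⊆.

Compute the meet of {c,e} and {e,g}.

{e}

Common lower bounds of {{c,e}, {e,g}}: {e}, {}.
The greatest among these is {e}.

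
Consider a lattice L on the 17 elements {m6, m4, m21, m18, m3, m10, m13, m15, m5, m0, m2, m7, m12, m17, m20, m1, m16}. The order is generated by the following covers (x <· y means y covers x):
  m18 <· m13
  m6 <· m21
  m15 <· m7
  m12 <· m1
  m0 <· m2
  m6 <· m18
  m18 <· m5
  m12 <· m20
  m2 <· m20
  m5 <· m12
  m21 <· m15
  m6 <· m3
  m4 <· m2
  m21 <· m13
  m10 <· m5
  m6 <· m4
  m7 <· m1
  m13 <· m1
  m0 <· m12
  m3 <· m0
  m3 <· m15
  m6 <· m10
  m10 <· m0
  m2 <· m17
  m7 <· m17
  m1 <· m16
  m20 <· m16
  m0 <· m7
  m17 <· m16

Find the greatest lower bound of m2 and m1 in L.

m0

Common lower bounds of {m2, m1}: m0, m10, m3, m6.
The greatest among these is m0.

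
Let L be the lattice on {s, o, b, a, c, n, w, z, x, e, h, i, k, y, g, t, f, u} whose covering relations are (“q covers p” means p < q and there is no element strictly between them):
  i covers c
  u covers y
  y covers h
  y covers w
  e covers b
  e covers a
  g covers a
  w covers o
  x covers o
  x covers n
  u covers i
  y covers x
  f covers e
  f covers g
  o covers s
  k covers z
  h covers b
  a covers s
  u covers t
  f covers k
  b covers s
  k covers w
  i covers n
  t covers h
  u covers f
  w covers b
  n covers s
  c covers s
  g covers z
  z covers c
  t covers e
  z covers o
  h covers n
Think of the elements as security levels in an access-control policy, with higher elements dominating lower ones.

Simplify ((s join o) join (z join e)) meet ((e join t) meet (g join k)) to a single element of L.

s ∨ o = o
z ∨ e = f
o ∨ f = f
e ∨ t = t
g ∨ k = f
t ∧ f = e
f ∧ e = e

e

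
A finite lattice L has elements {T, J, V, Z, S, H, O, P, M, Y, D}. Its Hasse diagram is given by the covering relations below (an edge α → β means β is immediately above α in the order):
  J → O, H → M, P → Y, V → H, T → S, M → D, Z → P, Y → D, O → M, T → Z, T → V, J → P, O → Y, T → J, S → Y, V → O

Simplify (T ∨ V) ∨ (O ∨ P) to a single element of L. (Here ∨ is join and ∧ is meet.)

Y

T ∨ V = V
O ∨ P = Y
V ∨ Y = Y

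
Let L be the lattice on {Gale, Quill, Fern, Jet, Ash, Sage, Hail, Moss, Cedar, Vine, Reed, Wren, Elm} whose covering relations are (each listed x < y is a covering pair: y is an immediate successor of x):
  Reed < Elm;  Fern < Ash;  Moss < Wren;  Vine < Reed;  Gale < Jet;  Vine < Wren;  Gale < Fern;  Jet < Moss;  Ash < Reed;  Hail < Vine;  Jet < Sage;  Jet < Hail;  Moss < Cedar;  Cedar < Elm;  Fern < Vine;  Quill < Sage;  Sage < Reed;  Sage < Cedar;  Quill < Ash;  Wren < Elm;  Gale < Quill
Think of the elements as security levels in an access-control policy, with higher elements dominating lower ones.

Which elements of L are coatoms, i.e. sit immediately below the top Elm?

Cedar, Reed, Wren

The coatoms are exactly the elements covered by Elm: Cedar, Reed, Wren.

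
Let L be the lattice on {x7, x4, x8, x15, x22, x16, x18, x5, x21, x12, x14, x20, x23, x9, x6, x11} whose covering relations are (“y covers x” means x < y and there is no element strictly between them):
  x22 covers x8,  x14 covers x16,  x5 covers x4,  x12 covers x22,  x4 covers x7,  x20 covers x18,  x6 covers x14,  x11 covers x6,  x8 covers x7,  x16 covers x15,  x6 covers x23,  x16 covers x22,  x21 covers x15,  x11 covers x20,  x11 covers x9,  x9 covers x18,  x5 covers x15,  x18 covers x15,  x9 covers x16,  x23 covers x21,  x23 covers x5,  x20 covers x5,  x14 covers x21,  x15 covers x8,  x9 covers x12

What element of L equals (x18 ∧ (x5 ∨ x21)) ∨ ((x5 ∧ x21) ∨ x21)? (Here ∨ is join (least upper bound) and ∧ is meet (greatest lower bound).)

x5 ∨ x21 = x23
x18 ∧ x23 = x15
x5 ∧ x21 = x15
x15 ∨ x21 = x21
x15 ∨ x21 = x21

x21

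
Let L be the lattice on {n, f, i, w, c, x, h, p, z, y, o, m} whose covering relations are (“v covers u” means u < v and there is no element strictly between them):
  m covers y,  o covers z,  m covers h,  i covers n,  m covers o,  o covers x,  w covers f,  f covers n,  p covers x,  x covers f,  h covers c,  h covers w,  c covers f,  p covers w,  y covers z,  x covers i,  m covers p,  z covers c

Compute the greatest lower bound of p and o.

x

Common lower bounds of {p, o}: f, i, n, x.
The greatest among these is x.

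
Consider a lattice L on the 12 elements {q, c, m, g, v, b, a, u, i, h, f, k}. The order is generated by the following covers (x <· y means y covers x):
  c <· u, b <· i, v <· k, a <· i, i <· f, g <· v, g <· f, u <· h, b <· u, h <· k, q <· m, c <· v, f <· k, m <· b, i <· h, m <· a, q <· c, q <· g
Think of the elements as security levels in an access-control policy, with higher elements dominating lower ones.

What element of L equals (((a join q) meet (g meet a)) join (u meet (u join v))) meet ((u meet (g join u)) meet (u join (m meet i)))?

a ∨ q = a
g ∧ a = q
a ∧ q = q
u ∨ v = k
u ∧ k = u
q ∨ u = u
g ∨ u = k
u ∧ k = u
m ∧ i = m
u ∨ m = u
u ∧ u = u
u ∧ u = u

u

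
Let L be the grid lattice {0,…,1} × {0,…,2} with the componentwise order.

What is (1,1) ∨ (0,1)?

Common upper bounds of {(1,1), (0,1)}: (1,1), (1,2).
The least among these is (1,1).

(1,1)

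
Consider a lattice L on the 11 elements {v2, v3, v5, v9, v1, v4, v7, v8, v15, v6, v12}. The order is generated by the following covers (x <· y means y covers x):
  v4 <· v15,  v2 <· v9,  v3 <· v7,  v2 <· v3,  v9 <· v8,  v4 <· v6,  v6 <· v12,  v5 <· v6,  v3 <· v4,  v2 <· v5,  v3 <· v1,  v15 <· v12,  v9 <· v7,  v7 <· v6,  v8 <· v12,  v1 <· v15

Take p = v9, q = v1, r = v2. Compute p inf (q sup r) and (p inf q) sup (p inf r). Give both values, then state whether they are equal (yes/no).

v2; v2; yes

q sup r = v1, so p inf (q sup r) = v9 inf v1 = v2.
p inf q = v2 and p inf r = v2, so (p inf q) sup (p inf r) = v2 sup v2 = v2.
Equal: yes.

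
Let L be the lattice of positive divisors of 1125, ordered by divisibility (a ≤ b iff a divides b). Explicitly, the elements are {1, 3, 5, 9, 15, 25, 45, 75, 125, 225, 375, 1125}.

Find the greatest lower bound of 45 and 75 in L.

Common lower bounds of {45, 75}: 1, 15, 3, 5.
The greatest among these is 15.

15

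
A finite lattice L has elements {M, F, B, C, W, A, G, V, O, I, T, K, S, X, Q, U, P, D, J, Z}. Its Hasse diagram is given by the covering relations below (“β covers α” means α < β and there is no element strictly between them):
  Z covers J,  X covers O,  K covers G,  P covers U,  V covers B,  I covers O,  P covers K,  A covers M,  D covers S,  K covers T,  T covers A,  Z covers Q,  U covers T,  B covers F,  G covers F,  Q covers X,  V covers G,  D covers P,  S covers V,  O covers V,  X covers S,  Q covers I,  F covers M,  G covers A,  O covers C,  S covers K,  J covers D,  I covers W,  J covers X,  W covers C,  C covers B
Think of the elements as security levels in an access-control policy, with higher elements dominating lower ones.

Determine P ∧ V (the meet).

G

Common lower bounds of {P, V}: A, F, G, M.
The greatest among these is G.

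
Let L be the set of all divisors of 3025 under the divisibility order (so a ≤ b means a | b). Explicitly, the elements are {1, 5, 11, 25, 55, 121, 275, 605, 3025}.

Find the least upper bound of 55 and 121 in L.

605

In the divisibility order, the join is the least common multiple: lcm(55, 121) = 605.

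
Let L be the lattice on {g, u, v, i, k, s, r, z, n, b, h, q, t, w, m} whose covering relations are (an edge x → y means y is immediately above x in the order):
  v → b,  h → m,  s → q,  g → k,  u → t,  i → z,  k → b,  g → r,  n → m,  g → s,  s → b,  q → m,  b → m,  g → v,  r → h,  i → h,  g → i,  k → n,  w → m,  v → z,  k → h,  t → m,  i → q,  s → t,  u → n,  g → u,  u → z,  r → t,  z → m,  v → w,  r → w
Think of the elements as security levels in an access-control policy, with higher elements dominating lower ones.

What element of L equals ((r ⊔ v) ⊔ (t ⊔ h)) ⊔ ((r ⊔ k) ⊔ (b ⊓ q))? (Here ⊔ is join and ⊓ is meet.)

m

r ∨ v = w
t ∨ h = m
w ∨ m = m
r ∨ k = h
b ∧ q = s
h ∨ s = m
m ∨ m = m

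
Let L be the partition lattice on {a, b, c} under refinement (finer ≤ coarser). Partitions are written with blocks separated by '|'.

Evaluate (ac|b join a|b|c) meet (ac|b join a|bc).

ac|b

ac|b ∨ a|b|c = ac|b
ac|b ∨ a|bc = abc
ac|b ∧ abc = ac|b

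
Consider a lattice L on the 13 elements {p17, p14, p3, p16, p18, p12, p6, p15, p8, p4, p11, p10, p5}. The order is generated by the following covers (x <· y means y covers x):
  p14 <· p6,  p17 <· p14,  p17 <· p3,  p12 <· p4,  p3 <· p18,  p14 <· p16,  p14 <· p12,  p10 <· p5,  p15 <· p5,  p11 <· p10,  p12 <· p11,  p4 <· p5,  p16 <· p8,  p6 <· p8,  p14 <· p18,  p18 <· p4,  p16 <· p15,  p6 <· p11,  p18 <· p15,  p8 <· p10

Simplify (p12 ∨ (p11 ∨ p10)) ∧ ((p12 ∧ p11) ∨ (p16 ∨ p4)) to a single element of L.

p10

p11 ∨ p10 = p10
p12 ∨ p10 = p10
p12 ∧ p11 = p12
p16 ∨ p4 = p5
p12 ∨ p5 = p5
p10 ∧ p5 = p10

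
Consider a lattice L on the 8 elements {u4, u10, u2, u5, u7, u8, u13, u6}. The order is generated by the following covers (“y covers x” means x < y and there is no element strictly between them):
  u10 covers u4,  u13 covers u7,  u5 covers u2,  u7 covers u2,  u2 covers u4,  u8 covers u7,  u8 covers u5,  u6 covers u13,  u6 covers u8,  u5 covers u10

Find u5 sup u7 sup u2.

u8

Common upper bounds of {u5, u7, u2}: u6, u8.
The least among these is u8.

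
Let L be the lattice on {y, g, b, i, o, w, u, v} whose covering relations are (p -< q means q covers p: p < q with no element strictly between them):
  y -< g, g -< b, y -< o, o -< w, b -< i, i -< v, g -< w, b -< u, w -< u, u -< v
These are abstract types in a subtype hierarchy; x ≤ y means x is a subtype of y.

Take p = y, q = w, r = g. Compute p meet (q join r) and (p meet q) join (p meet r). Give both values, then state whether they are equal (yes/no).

y; y; yes

q join r = w, so p meet (q join r) = y meet w = y.
p meet q = y and p meet r = y, so (p meet q) join (p meet r) = y join y = y.
Equal: yes.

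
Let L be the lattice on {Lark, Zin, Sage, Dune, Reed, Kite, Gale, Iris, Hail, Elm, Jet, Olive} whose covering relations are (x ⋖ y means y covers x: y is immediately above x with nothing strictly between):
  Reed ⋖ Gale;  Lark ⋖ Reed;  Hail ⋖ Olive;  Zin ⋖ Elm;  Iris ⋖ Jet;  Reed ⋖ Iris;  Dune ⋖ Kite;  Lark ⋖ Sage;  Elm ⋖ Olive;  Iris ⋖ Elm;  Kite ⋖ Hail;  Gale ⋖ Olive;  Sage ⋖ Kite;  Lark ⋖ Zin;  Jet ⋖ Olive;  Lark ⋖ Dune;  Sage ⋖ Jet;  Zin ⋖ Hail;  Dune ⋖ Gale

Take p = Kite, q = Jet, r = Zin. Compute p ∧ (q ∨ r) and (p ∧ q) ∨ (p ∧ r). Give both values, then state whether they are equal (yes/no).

q ∨ r = Olive, so p ∧ (q ∨ r) = Kite ∧ Olive = Kite.
p ∧ q = Sage and p ∧ r = Lark, so (p ∧ q) ∨ (p ∧ r) = Sage ∨ Lark = Sage.
Equal: no.

Kite; Sage; no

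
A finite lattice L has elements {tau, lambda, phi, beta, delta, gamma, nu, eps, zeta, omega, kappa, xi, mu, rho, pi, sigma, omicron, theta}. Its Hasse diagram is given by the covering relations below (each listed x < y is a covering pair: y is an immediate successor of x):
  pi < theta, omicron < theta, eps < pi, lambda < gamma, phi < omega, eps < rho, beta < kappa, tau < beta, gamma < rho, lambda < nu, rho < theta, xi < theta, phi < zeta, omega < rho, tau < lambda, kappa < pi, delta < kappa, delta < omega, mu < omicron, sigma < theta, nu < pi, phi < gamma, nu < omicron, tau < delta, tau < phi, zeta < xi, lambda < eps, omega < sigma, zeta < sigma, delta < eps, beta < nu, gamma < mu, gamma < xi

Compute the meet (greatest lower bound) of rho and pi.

eps

Common lower bounds of {rho, pi}: delta, eps, lambda, tau.
The greatest among these is eps.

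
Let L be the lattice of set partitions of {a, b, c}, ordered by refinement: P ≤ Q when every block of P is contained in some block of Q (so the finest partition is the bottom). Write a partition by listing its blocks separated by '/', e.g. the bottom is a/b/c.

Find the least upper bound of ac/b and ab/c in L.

The join of ac/b and ab/c merges any blocks that overlap across the partitions, giving abc.

abc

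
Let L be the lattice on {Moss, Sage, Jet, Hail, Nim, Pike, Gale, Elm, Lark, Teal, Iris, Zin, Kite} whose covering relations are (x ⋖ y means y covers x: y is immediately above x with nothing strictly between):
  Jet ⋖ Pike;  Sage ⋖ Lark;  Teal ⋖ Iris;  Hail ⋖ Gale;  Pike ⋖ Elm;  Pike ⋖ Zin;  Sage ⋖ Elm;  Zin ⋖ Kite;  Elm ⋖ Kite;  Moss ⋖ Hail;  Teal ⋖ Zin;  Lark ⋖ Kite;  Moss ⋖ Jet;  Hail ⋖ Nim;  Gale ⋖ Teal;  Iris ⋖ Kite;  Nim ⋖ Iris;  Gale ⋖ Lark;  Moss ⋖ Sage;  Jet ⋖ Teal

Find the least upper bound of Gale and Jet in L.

Common upper bounds of {Gale, Jet}: Iris, Kite, Teal, Zin.
The least among these is Teal.

Teal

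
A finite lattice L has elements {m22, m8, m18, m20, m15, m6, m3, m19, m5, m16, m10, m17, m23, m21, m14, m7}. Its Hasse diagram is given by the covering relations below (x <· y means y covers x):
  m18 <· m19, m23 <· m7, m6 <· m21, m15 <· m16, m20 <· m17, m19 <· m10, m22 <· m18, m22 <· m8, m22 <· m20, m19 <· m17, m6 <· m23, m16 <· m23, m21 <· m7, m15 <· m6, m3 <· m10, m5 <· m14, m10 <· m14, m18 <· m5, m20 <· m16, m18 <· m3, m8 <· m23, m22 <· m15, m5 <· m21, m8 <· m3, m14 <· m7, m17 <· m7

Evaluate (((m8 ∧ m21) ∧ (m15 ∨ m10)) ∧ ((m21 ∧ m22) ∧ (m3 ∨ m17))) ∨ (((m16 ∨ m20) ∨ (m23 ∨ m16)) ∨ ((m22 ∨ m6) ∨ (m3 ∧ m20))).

m23

m8 ∧ m21 = m22
m15 ∨ m10 = m7
m22 ∧ m7 = m22
m21 ∧ m22 = m22
m3 ∨ m17 = m7
m22 ∧ m7 = m22
m22 ∧ m22 = m22
m16 ∨ m20 = m16
m23 ∨ m16 = m23
m16 ∨ m23 = m23
m22 ∨ m6 = m6
m3 ∧ m20 = m22
m6 ∨ m22 = m6
m23 ∨ m6 = m23
m22 ∨ m23 = m23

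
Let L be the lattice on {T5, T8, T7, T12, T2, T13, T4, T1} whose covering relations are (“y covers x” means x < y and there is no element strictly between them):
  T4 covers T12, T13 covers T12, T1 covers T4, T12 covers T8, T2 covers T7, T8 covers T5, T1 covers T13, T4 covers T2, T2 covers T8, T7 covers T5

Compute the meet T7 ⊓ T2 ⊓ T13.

T5

Common lower bounds of {T7, T2, T13}: T5.
The greatest among these is T5.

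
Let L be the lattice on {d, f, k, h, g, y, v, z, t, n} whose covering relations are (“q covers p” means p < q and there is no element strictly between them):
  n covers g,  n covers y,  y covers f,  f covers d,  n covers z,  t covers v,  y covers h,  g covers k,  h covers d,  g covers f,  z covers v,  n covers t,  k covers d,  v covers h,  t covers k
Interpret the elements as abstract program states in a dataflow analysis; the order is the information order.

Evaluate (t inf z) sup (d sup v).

v

t ∧ z = v
d ∨ v = v
v ∨ v = v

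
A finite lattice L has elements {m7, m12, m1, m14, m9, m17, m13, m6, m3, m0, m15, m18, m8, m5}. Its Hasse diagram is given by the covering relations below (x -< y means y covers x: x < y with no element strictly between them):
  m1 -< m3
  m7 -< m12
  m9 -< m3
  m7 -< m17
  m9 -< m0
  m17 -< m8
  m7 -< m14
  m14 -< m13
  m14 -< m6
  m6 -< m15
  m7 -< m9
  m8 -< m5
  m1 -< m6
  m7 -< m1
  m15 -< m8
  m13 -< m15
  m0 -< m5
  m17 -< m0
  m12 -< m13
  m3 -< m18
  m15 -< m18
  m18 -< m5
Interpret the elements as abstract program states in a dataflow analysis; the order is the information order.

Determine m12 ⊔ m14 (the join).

Common upper bounds of {m12, m14}: m13, m15, m18, m5, m8.
The least among these is m13.

m13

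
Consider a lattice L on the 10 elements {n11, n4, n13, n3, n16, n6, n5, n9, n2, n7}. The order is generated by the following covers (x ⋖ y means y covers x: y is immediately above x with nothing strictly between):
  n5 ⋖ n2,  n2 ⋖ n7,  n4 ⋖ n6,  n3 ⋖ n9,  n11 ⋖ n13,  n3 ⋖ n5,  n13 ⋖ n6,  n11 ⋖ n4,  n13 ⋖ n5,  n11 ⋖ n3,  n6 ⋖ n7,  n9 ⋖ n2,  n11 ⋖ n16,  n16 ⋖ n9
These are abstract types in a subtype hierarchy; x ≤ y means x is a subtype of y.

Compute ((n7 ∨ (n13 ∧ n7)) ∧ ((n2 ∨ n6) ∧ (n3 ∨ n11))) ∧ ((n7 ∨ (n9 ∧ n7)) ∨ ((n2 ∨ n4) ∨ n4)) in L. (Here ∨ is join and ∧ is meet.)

n13 ∧ n7 = n13
n7 ∨ n13 = n7
n2 ∨ n6 = n7
n3 ∨ n11 = n3
n7 ∧ n3 = n3
n7 ∧ n3 = n3
n9 ∧ n7 = n9
n7 ∨ n9 = n7
n2 ∨ n4 = n7
n7 ∨ n4 = n7
n7 ∨ n7 = n7
n3 ∧ n7 = n3

n3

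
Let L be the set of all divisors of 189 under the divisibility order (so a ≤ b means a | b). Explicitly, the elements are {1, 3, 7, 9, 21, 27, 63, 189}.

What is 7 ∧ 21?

7

In the divisibility order, the meet is the greatest common divisor: gcd(7, 21) = 7.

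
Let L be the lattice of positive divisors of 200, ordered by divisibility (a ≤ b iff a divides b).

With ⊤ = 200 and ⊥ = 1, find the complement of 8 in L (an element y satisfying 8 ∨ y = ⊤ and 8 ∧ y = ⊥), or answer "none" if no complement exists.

25

Need y with 8 ∨ y = 200 and 8 ∧ y = 1.
Checking each element gives: 25.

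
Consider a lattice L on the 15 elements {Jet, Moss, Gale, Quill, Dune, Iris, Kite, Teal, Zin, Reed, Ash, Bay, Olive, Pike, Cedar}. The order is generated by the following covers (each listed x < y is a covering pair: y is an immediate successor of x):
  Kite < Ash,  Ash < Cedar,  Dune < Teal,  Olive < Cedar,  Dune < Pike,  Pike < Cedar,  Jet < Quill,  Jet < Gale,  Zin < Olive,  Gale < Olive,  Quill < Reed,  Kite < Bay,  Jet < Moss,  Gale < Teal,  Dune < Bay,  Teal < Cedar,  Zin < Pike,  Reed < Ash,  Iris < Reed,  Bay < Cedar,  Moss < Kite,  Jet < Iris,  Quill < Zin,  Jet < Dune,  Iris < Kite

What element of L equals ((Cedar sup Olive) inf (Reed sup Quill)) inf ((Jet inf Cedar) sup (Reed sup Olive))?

Reed

Cedar ∨ Olive = Cedar
Reed ∨ Quill = Reed
Cedar ∧ Reed = Reed
Jet ∧ Cedar = Jet
Reed ∨ Olive = Cedar
Jet ∨ Cedar = Cedar
Reed ∧ Cedar = Reed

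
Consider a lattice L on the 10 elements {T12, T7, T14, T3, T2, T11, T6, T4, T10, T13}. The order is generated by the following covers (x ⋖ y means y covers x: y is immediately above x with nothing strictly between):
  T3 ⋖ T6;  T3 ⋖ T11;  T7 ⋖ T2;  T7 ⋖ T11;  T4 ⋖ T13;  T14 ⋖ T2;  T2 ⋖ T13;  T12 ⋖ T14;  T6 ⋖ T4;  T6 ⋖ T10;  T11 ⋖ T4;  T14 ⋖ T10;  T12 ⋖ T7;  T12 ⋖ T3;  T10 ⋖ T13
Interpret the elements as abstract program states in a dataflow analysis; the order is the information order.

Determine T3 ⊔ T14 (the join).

T10

Common upper bounds of {T3, T14}: T10, T13.
The least among these is T10.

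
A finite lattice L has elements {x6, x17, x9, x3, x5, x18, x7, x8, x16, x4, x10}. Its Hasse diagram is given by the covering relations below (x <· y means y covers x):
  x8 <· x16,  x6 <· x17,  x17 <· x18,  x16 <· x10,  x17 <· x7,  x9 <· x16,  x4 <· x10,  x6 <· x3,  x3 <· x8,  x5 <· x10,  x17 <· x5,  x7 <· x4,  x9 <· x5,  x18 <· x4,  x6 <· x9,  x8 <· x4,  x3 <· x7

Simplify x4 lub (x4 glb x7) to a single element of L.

x4 ∧ x7 = x7
x4 ∨ x7 = x4

x4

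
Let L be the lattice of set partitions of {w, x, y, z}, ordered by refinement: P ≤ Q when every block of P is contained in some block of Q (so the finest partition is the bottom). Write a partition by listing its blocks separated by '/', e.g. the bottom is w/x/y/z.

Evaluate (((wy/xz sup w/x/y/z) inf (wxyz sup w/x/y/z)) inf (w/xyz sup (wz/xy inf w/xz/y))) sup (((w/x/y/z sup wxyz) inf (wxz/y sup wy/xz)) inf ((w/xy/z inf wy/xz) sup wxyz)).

wxyz

wy/xz ∨ w/x/y/z = wy/xz
wxyz ∨ w/x/y/z = wxyz
wy/xz ∧ wxyz = wy/xz
wz/xy ∧ w/xz/y = w/x/y/z
w/xyz ∨ w/x/y/z = w/xyz
wy/xz ∧ w/xyz = w/xz/y
w/x/y/z ∨ wxyz = wxyz
wxz/y ∨ wy/xz = wxyz
wxyz ∧ wxyz = wxyz
w/xy/z ∧ wy/xz = w/x/y/z
w/x/y/z ∨ wxyz = wxyz
wxyz ∧ wxyz = wxyz
w/xz/y ∨ wxyz = wxyz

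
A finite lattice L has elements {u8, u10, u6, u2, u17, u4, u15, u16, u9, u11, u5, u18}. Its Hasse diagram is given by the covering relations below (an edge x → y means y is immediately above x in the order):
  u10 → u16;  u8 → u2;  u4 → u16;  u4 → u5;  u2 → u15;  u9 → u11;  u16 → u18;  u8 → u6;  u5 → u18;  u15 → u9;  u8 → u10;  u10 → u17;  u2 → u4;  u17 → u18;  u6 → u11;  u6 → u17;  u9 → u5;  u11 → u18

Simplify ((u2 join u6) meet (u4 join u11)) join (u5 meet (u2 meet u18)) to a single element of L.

u2 ∨ u6 = u11
u4 ∨ u11 = u18
u11 ∧ u18 = u11
u2 ∧ u18 = u2
u5 ∧ u2 = u2
u11 ∨ u2 = u11

u11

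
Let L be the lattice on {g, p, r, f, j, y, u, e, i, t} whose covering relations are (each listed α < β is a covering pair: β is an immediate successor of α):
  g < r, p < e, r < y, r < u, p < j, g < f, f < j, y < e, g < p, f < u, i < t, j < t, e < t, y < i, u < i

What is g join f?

Common upper bounds of {g, f}: f, i, j, t, u.
The least among these is f.

f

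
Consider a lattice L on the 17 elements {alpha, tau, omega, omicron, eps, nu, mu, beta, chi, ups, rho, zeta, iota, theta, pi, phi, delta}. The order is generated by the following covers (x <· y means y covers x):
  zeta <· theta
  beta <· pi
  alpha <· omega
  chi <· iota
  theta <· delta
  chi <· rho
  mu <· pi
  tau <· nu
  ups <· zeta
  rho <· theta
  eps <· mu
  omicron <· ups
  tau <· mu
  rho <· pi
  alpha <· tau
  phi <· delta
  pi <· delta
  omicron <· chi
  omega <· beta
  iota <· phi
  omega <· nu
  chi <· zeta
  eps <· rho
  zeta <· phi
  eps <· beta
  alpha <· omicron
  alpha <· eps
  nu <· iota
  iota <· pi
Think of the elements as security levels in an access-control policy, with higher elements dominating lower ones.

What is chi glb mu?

Common lower bounds of {chi, mu}: alpha.
The greatest among these is alpha.

alpha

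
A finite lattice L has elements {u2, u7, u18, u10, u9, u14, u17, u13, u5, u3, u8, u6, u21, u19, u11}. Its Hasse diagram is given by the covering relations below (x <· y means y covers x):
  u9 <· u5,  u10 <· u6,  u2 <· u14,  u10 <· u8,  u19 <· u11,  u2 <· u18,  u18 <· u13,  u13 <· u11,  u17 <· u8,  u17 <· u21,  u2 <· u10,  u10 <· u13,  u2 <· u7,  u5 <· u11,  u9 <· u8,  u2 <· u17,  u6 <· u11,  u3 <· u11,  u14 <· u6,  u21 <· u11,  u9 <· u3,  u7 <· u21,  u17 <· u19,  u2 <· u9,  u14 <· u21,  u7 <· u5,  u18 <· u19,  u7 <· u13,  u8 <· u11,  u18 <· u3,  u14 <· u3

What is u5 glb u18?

u2

Common lower bounds of {u5, u18}: u2.
The greatest among these is u2.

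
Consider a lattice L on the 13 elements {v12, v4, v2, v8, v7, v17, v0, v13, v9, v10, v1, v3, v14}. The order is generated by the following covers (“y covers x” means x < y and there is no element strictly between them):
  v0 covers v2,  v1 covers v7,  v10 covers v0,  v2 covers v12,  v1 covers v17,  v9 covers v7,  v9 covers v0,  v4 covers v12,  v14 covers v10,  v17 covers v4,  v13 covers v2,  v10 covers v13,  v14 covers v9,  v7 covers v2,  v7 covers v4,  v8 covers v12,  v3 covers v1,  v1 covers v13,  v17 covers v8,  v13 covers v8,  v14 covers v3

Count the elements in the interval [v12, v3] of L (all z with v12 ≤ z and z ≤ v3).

9

The interval [v12, v3] = {v1, v12, v13, v17, v2, v3, v4, v7, v8}, which has 9 elements.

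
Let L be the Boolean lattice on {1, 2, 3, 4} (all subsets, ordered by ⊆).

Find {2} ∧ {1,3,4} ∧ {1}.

Under ⊆, meet is intersection: {2} ∩ {1,3,4} ∩ {1} = ∅.

∅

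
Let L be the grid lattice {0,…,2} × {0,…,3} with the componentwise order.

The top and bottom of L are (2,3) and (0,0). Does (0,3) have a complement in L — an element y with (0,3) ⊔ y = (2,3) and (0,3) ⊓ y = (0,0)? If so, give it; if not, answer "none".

Need y with (0,3) ∨ y = (2,3) and (0,3) ∧ y = (0,0).
Checking each element gives: (2,0).

(2,0)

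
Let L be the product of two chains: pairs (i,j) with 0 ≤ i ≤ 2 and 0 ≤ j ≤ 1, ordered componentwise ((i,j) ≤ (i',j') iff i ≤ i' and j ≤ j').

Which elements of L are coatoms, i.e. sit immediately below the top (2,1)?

(1,1), (2,0)

The coatoms are exactly the elements covered by (2,1): (1,1), (2,0).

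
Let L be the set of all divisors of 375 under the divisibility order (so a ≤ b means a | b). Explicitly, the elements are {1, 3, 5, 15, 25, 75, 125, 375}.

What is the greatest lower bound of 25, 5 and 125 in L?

Common lower bounds of {25, 5, 125}: 1, 5.
The greatest among these is 5.

5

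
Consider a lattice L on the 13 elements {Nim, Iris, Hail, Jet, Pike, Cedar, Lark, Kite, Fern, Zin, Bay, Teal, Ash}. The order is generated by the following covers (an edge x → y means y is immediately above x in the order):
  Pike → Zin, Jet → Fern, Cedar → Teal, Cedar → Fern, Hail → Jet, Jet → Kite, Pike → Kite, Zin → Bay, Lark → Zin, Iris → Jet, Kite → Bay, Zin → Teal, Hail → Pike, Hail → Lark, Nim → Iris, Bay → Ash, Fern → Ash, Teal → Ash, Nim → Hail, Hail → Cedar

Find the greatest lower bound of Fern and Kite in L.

Common lower bounds of {Fern, Kite}: Hail, Iris, Jet, Nim.
The greatest among these is Jet.

Jet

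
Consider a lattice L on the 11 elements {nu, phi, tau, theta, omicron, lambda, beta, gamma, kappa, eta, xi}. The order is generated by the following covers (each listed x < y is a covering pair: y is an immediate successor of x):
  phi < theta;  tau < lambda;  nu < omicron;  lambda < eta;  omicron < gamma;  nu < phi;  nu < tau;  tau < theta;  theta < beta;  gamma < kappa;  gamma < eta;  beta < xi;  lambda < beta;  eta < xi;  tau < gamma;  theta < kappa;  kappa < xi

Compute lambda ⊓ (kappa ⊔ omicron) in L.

kappa ∨ omicron = kappa
lambda ∧ kappa = tau

tau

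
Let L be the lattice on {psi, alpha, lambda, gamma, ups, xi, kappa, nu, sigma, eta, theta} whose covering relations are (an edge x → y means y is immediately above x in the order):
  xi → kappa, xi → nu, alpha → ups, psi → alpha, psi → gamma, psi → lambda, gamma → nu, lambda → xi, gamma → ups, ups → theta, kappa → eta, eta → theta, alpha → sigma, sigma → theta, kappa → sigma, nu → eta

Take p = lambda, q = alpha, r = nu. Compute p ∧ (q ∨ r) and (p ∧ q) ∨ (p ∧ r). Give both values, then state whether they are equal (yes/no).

q ∨ r = theta, so p ∧ (q ∨ r) = lambda ∧ theta = lambda.
p ∧ q = psi and p ∧ r = lambda, so (p ∧ q) ∨ (p ∧ r) = psi ∨ lambda = lambda.
Equal: yes.

lambda; lambda; yes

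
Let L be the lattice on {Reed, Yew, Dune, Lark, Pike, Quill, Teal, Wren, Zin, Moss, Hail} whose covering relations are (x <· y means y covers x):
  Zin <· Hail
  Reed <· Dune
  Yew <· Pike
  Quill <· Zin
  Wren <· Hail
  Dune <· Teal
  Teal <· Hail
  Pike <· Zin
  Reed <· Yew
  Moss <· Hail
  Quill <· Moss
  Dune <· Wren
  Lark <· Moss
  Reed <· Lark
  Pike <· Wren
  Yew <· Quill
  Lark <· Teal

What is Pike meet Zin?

Common lower bounds of {Pike, Zin}: Pike, Reed, Yew.
The greatest among these is Pike.

Pike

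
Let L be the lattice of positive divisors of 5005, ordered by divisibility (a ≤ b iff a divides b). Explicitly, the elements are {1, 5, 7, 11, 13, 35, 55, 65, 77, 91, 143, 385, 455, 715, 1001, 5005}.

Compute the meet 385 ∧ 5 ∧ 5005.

In the divisibility order, the meet is the greatest common divisor: gcd(385, 5, 5005) = 5.

5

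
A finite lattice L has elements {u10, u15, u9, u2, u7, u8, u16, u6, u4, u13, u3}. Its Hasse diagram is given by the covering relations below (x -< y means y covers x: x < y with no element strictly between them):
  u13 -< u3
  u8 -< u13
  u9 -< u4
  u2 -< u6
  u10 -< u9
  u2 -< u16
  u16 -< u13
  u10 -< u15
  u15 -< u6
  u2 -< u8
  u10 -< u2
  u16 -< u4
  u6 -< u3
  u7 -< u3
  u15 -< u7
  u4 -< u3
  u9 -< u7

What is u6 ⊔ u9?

u3

Common upper bounds of {u6, u9}: u3.
The least among these is u3.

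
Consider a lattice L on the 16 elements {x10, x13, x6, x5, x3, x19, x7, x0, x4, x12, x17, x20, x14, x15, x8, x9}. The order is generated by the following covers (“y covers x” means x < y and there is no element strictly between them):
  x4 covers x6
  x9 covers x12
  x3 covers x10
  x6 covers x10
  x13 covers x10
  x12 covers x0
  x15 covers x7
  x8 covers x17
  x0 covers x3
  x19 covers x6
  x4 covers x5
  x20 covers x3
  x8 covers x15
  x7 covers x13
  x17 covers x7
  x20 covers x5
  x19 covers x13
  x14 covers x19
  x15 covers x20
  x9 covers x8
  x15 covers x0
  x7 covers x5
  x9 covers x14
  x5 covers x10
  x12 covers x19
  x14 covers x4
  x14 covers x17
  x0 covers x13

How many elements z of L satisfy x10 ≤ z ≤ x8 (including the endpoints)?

10

The interval [x10, x8] = {x0, x10, x13, x15, x17, x20, x3, x5, x7, x8}, which has 10 elements.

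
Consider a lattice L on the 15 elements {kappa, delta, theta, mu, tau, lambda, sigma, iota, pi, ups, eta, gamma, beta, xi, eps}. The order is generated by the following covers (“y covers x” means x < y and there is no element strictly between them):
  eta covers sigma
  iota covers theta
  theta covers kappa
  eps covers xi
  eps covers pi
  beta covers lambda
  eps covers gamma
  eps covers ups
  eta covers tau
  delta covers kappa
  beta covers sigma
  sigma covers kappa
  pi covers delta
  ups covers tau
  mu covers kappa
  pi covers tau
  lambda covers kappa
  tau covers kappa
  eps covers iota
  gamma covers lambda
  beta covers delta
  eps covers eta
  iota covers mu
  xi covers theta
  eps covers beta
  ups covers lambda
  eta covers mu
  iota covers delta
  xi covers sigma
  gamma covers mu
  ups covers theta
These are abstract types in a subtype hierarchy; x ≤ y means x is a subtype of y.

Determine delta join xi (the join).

eps

Common upper bounds of {delta, xi}: eps.
The least among these is eps.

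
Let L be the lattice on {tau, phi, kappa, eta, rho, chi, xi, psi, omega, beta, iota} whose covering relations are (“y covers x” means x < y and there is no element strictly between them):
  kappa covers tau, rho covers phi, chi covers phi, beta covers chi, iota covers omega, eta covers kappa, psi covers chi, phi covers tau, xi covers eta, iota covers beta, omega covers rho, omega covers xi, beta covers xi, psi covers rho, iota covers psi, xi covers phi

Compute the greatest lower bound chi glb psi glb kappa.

Common lower bounds of {chi, psi, kappa}: tau.
The greatest among these is tau.

tau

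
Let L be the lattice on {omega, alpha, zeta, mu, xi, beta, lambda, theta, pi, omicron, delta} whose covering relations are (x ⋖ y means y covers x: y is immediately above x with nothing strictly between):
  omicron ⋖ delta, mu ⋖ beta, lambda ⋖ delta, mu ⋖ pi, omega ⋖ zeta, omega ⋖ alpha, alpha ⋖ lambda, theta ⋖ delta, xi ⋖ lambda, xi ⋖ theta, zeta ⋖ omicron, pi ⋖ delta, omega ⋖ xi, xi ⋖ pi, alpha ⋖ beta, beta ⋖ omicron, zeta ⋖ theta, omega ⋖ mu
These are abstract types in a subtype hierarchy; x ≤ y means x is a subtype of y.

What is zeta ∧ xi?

Common lower bounds of {zeta, xi}: omega.
The greatest among these is omega.

omega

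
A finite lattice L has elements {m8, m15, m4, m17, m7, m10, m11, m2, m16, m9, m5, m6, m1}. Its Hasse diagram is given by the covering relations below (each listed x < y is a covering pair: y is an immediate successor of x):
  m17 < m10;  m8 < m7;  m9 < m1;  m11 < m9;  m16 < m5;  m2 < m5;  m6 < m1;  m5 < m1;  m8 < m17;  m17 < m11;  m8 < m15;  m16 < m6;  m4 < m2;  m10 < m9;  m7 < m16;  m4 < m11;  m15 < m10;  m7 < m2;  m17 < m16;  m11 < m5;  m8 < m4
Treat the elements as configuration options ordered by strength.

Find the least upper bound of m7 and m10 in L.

Common upper bounds of {m7, m10}: m1.
The least among these is m1.

m1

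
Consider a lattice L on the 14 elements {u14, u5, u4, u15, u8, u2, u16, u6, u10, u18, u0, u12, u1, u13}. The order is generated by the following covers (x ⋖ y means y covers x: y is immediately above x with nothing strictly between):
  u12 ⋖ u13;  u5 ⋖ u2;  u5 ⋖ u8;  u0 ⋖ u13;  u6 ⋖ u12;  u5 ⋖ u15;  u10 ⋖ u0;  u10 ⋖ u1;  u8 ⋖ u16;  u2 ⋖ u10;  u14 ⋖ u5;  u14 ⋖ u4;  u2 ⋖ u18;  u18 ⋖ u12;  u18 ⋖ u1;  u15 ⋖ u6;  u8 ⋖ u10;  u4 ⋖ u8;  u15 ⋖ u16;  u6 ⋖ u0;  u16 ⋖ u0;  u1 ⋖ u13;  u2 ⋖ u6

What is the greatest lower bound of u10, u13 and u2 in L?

u2

Common lower bounds of {u10, u13, u2}: u14, u2, u5.
The greatest among these is u2.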